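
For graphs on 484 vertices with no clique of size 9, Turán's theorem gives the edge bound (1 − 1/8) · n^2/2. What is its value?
Turán density bound = (7/8) · 484^2/2 = 102487

Turán's theorem: ex(n, K_{r+1}) is achieved by the complete r-partite Turán graph T(n, r) with parts as balanced as possible, and is at most (1 − 1/r) · n^2/2. For r = 8, n = 484: the density bound is (7/8) · 234256/2 = 102487. The integer-valued extremum is e(T(484, 8)) = 102486, which is strictly less than the density bound 102487 since 8 ∤ 484 (the parts of T(484, 8) cannot all be equal).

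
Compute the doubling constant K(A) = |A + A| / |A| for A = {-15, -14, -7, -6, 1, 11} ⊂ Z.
K = |A + A| / |A| = 18/6 = 3

Enumerate A + A = {a + b : a, b ∈ A}. With |A| = 6, there are |A|^2 = 36 ordered sum pairs; collecting distinct values, A + A = {-30, -29, -28, -22, -21, -20, -14, -13, -12, -6, -5, -4, -3, 2, 4, 5, 12, 22}, so |A + A| = 18. Thus K = 18/6 = 3. For comparison, the minimum possible |A + A| over all 6-element sets is 2·6 − 1 = 11 (so min K = 11/6), attained only by arithmetic progressions.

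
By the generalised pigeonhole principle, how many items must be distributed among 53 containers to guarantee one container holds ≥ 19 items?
n = (19 − 1)·53 + 1 = 955

By the generalised pigeonhole principle, to guarantee some box contains ≥ r objects we need more than (r − 1) · k objects total. Threshold: n = (r − 1) · k + 1. With r = 19 and k = 53: n = 18 · 53 + 1 = 954 + 1 = 955. For n = 954 = 18 · 53, we can put exactly 18 objects in every box, avoiding 19 in any single one — so 955 is tight.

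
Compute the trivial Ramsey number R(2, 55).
R(2, 55) = 55

R(2, k) = k for all k ≥ 2: in a 2-colouring of K_k, either some edge is red (a red K_2) or all edges are blue (a blue K_k). And K_{54} coloured all-blue has no blue K_55, so R(2, 55) > 54. Hence R(2, 55) = 55.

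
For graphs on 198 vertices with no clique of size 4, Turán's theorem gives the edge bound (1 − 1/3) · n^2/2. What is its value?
Turán density bound = (2/3) · 198^2/2 = 13068

Turán's theorem: ex(n, K_{r+1}) is achieved by the complete r-partite Turán graph T(n, r) with parts as balanced as possible, and is at most (1 − 1/r) · n^2/2. For r = 3, n = 198: the density bound is (2/3) · 39204/2 = 13068. Since 3 ∣ 198, the Turán graph T(198, 3) has parts of equal size 66, and its edge count e(T(198, 3)) = 13068 attains the density bound exactly.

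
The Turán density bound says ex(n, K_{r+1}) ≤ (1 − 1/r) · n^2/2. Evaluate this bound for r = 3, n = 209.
Turán density bound = (2/3) · 209^2/2 = 43681/3 ≈ 14560.3333

Turán's theorem: ex(n, K_{r+1}) is achieved by the complete r-partite Turán graph T(n, r) with parts as balanced as possible, and is at most (1 − 1/r) · n^2/2. For r = 3, n = 209: the density bound is (2/3) · 43681/2 = 43681/3 ≈ 14560.3333. The integer-valued extremum is e(T(209, 3)) = 14560, which is strictly less than the density bound 43681/3 since 3 ∤ 209 (the parts of T(209, 3) cannot all be equal).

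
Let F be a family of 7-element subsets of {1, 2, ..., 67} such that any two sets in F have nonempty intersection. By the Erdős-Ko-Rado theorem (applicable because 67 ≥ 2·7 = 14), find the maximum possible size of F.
max |F| = C(66, 6) = 90858768

Erdős-Ko-Rado (1961): when n ≥ 2k, max |F| = C(n−1, k−1). The bound is attained by the star {A : i ∈ A} for any fixed i ∈ [n]. Here C(67−1, 7−1) = C(66, 6) = 90858768.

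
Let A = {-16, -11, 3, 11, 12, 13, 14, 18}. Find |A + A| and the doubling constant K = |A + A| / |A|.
K = |A + A| / |A| = 32/8 = 4

Enumerate A + A = {a + b : a, b ∈ A}. With |A| = 8, there are |A|^2 = 64 ordered sum pairs; collecting distinct values, A + A = {-32, -27, -22, -13, -8, -5, -4, -3, -2, 0, 1, 2, 3, 6, 7, 14, 15, 16, 17, 21, 22, 23, 24, 25, 26, 27, 28, 29, 30, 31, 32, 36}, so |A + A| = 32. Thus K = 32/8 = 4. For comparison, the minimum possible |A + A| over all 8-element sets is 2·8 − 1 = 15 (so min K = 15/8), attained only by arithmetic progressions.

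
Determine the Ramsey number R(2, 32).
R(2, 32) = 32

R(2, k) = k for all k ≥ 2: in a 2-colouring of K_k, either some edge is red (a red K_2) or all edges are blue (a blue K_k). And K_{31} coloured all-blue has no blue K_32, so R(2, 32) > 31. Hence R(2, 32) = 32.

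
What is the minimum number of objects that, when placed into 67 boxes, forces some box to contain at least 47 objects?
n = (47 − 1)·67 + 1 = 3083

By the generalised pigeonhole principle, to guarantee some box contains ≥ r objects we need more than (r − 1) · k objects total. Threshold: n = (r − 1) · k + 1. With r = 47 and k = 67: n = 46 · 67 + 1 = 3082 + 1 = 3083. For n = 3082 = 46 · 67, we can put exactly 46 objects in every box, avoiding 47 in any single one — so 3083 is tight.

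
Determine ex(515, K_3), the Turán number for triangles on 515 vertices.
ex(515, K_3) = ⌊515^2/4⌋ = 66306

Mantel (1907): a triangle-free graph on n vertices has at most ⌊n^2/4⌋ edges, with equality for the complete bipartite graph K_{⌊n/2⌋, ⌈n/2⌉}. For n = 515: ⌊515^2/4⌋ = ⌊265225/4⌋ = 66306. The extremal graph is K_{257, 258}, which has 257·258 = 66306 edges.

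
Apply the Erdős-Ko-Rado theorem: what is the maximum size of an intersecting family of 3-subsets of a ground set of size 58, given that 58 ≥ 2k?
max |F| = C(57, 2) = 1596

Erdős-Ko-Rado (1961): when n ≥ 2k, max |F| = C(n−1, k−1). The bound is attained by the star {A : i ∈ A} for any fixed i ∈ [n]. Here C(58−1, 3−1) = C(57, 2) = 1596.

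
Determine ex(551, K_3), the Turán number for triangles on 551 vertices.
ex(551, K_3) = ⌊551^2/4⌋ = 75900

Mantel (1907): a triangle-free graph on n vertices has at most ⌊n^2/4⌋ edges, with equality for the complete bipartite graph K_{⌊n/2⌋, ⌈n/2⌉}. For n = 551: ⌊551^2/4⌋ = ⌊303601/4⌋ = 75900. The extremal graph is K_{275, 276}, which has 275·276 = 75900 edges.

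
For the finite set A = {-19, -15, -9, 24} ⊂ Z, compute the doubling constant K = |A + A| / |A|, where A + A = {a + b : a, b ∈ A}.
K = |A + A| / |A| = 10/4 = 5/2

Enumerate A + A = {a + b : a, b ∈ A}. With |A| = 4, there are |A|^2 = 16 ordered sum pairs; collecting distinct values, A + A = {-38, -34, -30, -28, -24, -18, 5, 9, 15, 48}, so |A + A| = 10. Thus K = 10/4 = 5/2. For comparison, the minimum possible |A + A| over all 4-element sets is 2·4 − 1 = 7 (so min K = 7/4), attained only by arithmetic progressions.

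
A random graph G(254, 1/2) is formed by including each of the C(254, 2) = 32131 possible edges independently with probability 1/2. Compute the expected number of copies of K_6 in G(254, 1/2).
E[# K_6] = C(254, 6) · (1/2)^C(6, 2) = 351427189575 / 2^15 ≈ 10724706.713104

For each 6-subset S of vertices (there are C(254, 6) = 351427189575 such S), let X_S = 1 if S induces a K_6 (all C(6, 2) = 15 edges present). Then P(X_S = 1) = (1/2)^15 = 1/32768. By linearity of expectation, E[# K_6] = C(254, 6) · (1/2)^15 = 351427189575 / 32768 ≈ 10724706.713104.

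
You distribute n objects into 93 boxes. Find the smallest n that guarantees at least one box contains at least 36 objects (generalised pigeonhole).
n = (36 − 1)·93 + 1 = 3256

By the generalised pigeonhole principle, to guarantee some box contains ≥ r objects we need more than (r − 1) · k objects total. Threshold: n = (r − 1) · k + 1. With r = 36 and k = 93: n = 35 · 93 + 1 = 3255 + 1 = 3256. For n = 3255 = 35 · 93, we can put exactly 35 objects in every box, avoiding 36 in any single one — so 3256 is tight.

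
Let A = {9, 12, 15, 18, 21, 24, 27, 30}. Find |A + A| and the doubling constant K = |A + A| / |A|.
K = |A + A| / |A| = 15/8

Enumerate A + A = {a + b : a, b ∈ A}. With |A| = 8, there are |A|^2 = 64 ordered sum pairs; collecting distinct values, A + A = {18, 21, 24, 27, 30, 33, 36, 39, 42, 45, 48, 51, 54, 57, 60}, so |A + A| = 15. Thus K = 15/8. Here |A + A| = 2|A| − 1 = 15, the minimum possible — so K = 15/8 is minimal, which holds iff A is an arithmetic progression.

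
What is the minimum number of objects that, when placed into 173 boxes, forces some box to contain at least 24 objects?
n = (24 − 1)·173 + 1 = 3980

By the generalised pigeonhole principle, to guarantee some box contains ≥ r objects we need more than (r − 1) · k objects total. Threshold: n = (r − 1) · k + 1. With r = 24 and k = 173: n = 23 · 173 + 1 = 3979 + 1 = 3980. For n = 3979 = 23 · 173, we can put exactly 23 objects in every box, avoiding 24 in any single one — so 3980 is tight.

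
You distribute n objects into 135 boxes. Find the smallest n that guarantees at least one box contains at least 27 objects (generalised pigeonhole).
n = (27 − 1)·135 + 1 = 3511

By the generalised pigeonhole principle, to guarantee some box contains ≥ r objects we need more than (r − 1) · k objects total. Threshold: n = (r − 1) · k + 1. With r = 27 and k = 135: n = 26 · 135 + 1 = 3510 + 1 = 3511. For n = 3510 = 26 · 135, we can put exactly 26 objects in every box, avoiding 27 in any single one — so 3511 is tight.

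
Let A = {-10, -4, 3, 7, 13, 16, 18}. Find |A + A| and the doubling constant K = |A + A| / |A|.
K = |A + A| / |A| = 25/7

Enumerate A + A = {a + b : a, b ∈ A}. With |A| = 7, there are |A|^2 = 49 ordered sum pairs; collecting distinct values, A + A = {-20, -14, -8, -7, -3, -1, 3, 6, 8, 9, 10, 12, 14, 16, 19, 20, 21, 23, 25, 26, 29, 31, 32, 34, 36}, so |A + A| = 25. Thus K = 25/7. For comparison, the minimum possible |A + A| over all 7-element sets is 2·7 − 1 = 13 (so min K = 13/7), attained only by arithmetic progressions.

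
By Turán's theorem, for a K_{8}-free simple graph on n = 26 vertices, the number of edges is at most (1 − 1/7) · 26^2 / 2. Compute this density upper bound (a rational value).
Turán density bound = (6/7) · 26^2/2 = 2028/7 ≈ 289.7143

Turán's theorem: ex(n, K_{r+1}) is achieved by the complete r-partite Turán graph T(n, r) with parts as balanced as possible, and is at most (1 − 1/r) · n^2/2. For r = 7, n = 26: the density bound is (6/7) · 676/2 = 2028/7 ≈ 289.7143. The integer-valued extremum is e(T(26, 7)) = 289, which is strictly less than the density bound 2028/7 since 7 ∤ 26 (the parts of T(26, 7) cannot all be equal).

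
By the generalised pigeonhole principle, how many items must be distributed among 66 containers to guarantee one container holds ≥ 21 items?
n = (21 − 1)·66 + 1 = 1321

By the generalised pigeonhole principle, to guarantee some box contains ≥ r objects we need more than (r − 1) · k objects total. Threshold: n = (r − 1) · k + 1. With r = 21 and k = 66: n = 20 · 66 + 1 = 1320 + 1 = 1321. For n = 1320 = 20 · 66, we can put exactly 20 objects in every box, avoiding 21 in any single one — so 1321 is tight.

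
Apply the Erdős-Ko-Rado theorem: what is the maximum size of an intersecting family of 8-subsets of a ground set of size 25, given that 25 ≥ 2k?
max |F| = C(24, 7) = 346104

The Erdős-Ko-Rado theorem states: for n ≥ 2k, an intersecting family of k-subsets of an n-element set has size at most C(n − 1, k − 1), with equality for 'star' families {A ⊆ [n] : |A| = k, i ∈ A} (fix an element i). For n = 25, k = 8: C(24, 7) = 346104.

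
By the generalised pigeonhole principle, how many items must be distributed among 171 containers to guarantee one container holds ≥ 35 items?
n = (35 − 1)·171 + 1 = 5815

By the generalised pigeonhole principle, to guarantee some box contains ≥ r objects we need more than (r − 1) · k objects total. Threshold: n = (r − 1) · k + 1. With r = 35 and k = 171: n = 34 · 171 + 1 = 5814 + 1 = 5815. For n = 5814 = 34 · 171, we can put exactly 34 objects in every box, avoiding 35 in any single one — so 5815 is tight.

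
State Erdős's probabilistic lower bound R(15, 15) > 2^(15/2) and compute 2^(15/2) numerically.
2^(15/2) = 181.0193; so R(15, 15) > 181.0193

Colour each edge of K_n uniformly at random with red/blue. The expected number of monochromatic K_15 is C(n, 15) · 2 · 2^(−C(15,2)). If C(n, 15) · 2^(1 − C(15,2)) < 1, then with positive probability no monochromatic K_15 exists, so R(15, 15) > n. The standard estimate C(n, 15) ≤ n^15/15! shows this inequality holds whenever n ≤ 2^(15/2) (since 15! · 2^(C(15,2) − 1) > 2^(15^2/2) ≥ n^15). Hence R(15, 15) > 2^(15/2) = 181.0193.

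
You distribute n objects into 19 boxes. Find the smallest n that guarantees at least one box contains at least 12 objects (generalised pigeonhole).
n = (12 − 1)·19 + 1 = 210

By the generalised pigeonhole principle, to guarantee some box contains ≥ r objects we need more than (r − 1) · k objects total. Threshold: n = (r − 1) · k + 1. With r = 12 and k = 19: n = 11 · 19 + 1 = 209 + 1 = 210. For n = 209 = 11 · 19, we can put exactly 11 objects in every box, avoiding 12 in any single one — so 210 is tight.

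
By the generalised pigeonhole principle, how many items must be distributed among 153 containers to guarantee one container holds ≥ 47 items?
n = (47 − 1)·153 + 1 = 7039

By the generalised pigeonhole principle, to guarantee some box contains ≥ r objects we need more than (r − 1) · k objects total. Threshold: n = (r − 1) · k + 1. With r = 47 and k = 153: n = 46 · 153 + 1 = 7038 + 1 = 7039. For n = 7038 = 46 · 153, we can put exactly 46 objects in every box, avoiding 47 in any single one — so 7039 is tight.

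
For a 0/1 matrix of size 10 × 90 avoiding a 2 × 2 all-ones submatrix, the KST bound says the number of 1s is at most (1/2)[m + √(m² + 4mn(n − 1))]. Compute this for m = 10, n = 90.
z(10, 90; 2, 2) ≤ (1/2)[10 + √(10² + 4·10·90·89)] = (1/2)[10 + √320500] = 288.0636

Kővári–Sós–Turán: let r_1, ..., r_10 be the row sums and z = Σ r_i the total number of 1s. Each pair of columns can share at most one row with both entries 1 (else a 2×2 all-ones block appears), so Σ_i C(r_i, 2) ≤ C(90, 2) = 4005. By convexity Σ_i C(r_i, 2) ≥ 10·C(z/10, 2) = z(z − 10)/(2·10), giving z² − 10z − 10·90·89 ≤ 0 and hence z ≤ (1/2)[10 + √(100 + 4·80100)] = (1/2)[10 + √320500] ≈ (1/2)(10 + 566.1272) = 288.0636.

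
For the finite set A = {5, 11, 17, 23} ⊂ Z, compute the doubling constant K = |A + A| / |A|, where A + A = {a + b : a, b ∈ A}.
K = |A + A| / |A| = 7/4

Enumerate A + A = {a + b : a, b ∈ A}. With |A| = 4, there are |A|^2 = 16 ordered sum pairs; collecting distinct values, A + A = {10, 16, 22, 28, 34, 40, 46}, so |A + A| = 7. Thus K = 7/4. Here |A + A| = 2|A| − 1 = 7, the minimum possible — so K = 7/4 is minimal, which holds iff A is an arithmetic progression.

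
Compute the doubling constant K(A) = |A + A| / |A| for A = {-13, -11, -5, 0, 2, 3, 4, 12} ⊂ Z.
K = |A + A| / |A| = 29/8

Enumerate A + A = {a + b : a, b ∈ A}. With |A| = 8, there are |A|^2 = 64 ordered sum pairs; collecting distinct values, A + A = {-26, -24, -22, -18, -16, -13, -11, -10, -9, -8, -7, -5, -3, -2, -1, 0, 1, 2, 3, 4, 5, 6, 7, 8, 12, 14, 15, 16, 24}, so |A + A| = 29. Thus K = 29/8. For comparison, the minimum possible |A + A| over all 8-element sets is 2·8 − 1 = 15 (so min K = 15/8), attained only by arithmetic progressions.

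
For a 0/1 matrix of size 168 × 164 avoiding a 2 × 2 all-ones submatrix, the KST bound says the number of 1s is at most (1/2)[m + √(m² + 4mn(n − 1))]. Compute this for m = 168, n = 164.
z(168, 164; 2, 2) ≤ (1/2)[168 + √(168² + 4·168·164·163)] = (1/2)[168 + √17992128] = 2204.8564

Kővári–Sós–Turán: let r_1, ..., r_168 be the row sums and z = Σ r_i the total number of 1s. Each pair of columns can share at most one row with both entries 1 (else a 2×2 all-ones block appears), so Σ_i C(r_i, 2) ≤ C(164, 2) = 13366. By convexity Σ_i C(r_i, 2) ≥ 168·C(z/168, 2) = z(z − 168)/(2·168), giving z² − 168z − 168·164·163 ≤ 0 and hence z ≤ (1/2)[168 + √(28224 + 4·4490976)] = (1/2)[168 + √17992128] ≈ (1/2)(168 + 4241.7129) = 2204.8564.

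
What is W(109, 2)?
W(109, 2) = 109 + 1 = 110

A 2-term AP is any pair of integers, so a monochromatic 2-AP exists iff some colour is used at least twice. With 109 colours, the colouring i ↦ i on {1, ..., 109} uses each colour once, avoiding any monochromatic pair, so W(109, 2) > 109. For {1, ..., 110}, pigeonhole forces two integers of the same colour, which form a monochromatic 2-AP. Hence W(109, 2) = 110.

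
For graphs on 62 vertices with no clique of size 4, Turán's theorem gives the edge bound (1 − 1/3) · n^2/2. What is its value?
Turán density bound = (2/3) · 62^2/2 = 3844/3 ≈ 1281.3333

Turán's theorem: ex(n, K_{r+1}) is achieved by the complete r-partite Turán graph T(n, r) with parts as balanced as possible, and is at most (1 − 1/r) · n^2/2. For r = 3, n = 62: the density bound is (2/3) · 3844/2 = 3844/3 ≈ 1281.3333. The integer-valued extremum is e(T(62, 3)) = 1281, which is strictly less than the density bound 3844/3 since 3 ∤ 62 (the parts of T(62, 3) cannot all be equal).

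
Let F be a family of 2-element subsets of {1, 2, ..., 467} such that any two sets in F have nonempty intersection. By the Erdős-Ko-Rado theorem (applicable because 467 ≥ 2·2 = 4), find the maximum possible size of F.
max |F| = C(466, 1) = 466

The Erdős-Ko-Rado theorem states: for n ≥ 2k, an intersecting family of k-subsets of an n-element set has size at most C(n − 1, k − 1), with equality for 'star' families {A ⊆ [n] : |A| = k, i ∈ A} (fix an element i). For n = 467, k = 2: C(466, 1) = 466.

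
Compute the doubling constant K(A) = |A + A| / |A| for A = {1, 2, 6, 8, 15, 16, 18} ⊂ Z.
K = |A + A| / |A| = 25/7

Enumerate A + A = {a + b : a, b ∈ A}. With |A| = 7, there are |A|^2 = 49 ordered sum pairs; collecting distinct values, A + A = {2, 3, 4, 7, 8, 9, 10, 12, 14, 16, 17, 18, 19, 20, 21, 22, 23, 24, 26, 30, 31, 32, 33, 34, 36}, so |A + A| = 25. Thus K = 25/7. For comparison, the minimum possible |A + A| over all 7-element sets is 2·7 − 1 = 13 (so min K = 13/7), attained only by arithmetic progressions.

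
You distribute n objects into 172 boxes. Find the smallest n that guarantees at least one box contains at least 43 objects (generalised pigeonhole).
n = (43 − 1)·172 + 1 = 7225

By the generalised pigeonhole principle, to guarantee some box contains ≥ r objects we need more than (r − 1) · k objects total. Threshold: n = (r − 1) · k + 1. With r = 43 and k = 172: n = 42 · 172 + 1 = 7224 + 1 = 7225. For n = 7224 = 42 · 172, we can put exactly 42 objects in every box, avoiding 43 in any single one — so 7225 is tight.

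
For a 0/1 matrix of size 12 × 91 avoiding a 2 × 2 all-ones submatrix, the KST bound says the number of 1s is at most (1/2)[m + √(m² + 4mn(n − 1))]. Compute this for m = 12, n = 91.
z(12, 91; 2, 2) ≤ (1/2)[12 + √(12² + 4·12·91·90)] = (1/2)[12 + √393264] = 319.5538

Kővári–Sós–Turán: let r_1, ..., r_12 be the row sums and z = Σ r_i the total number of 1s. Each pair of columns can share at most one row with both entries 1 (else a 2×2 all-ones block appears), so Σ_i C(r_i, 2) ≤ C(91, 2) = 4095. By convexity Σ_i C(r_i, 2) ≥ 12·C(z/12, 2) = z(z − 12)/(2·12), giving z² − 12z − 12·91·90 ≤ 0 and hence z ≤ (1/2)[12 + √(144 + 4·98280)] = (1/2)[12 + √393264] ≈ (1/2)(12 + 627.1076) = 319.5538.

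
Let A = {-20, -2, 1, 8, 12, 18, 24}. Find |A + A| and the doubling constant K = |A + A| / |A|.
K = |A + A| / |A| = 26/7

Enumerate A + A = {a + b : a, b ∈ A}. With |A| = 7, there are |A|^2 = 49 ordered sum pairs; collecting distinct values, A + A = {-40, -22, -19, -12, -8, -4, -2, -1, 2, 4, 6, 9, 10, 13, 16, 19, 20, 22, 24, 25, 26, 30, 32, 36, 42, 48}, so |A + A| = 26. Thus K = 26/7. For comparison, the minimum possible |A + A| over all 7-element sets is 2·7 − 1 = 13 (so min K = 13/7), attained only by arithmetic progressions.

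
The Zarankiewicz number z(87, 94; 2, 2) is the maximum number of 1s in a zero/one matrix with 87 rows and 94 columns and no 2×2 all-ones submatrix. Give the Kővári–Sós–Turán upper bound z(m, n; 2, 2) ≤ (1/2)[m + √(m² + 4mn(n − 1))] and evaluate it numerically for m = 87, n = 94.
z(87, 94; 2, 2) ≤ (1/2)[87 + √(87² + 4·87·94·93)] = (1/2)[87 + √3049785] = 916.6817

Kővári–Sós–Turán: let r_1, ..., r_87 be the row sums and z = Σ r_i the total number of 1s. Each pair of columns can share at most one row with both entries 1 (else a 2×2 all-ones block appears), so Σ_i C(r_i, 2) ≤ C(94, 2) = 4371. By convexity Σ_i C(r_i, 2) ≥ 87·C(z/87, 2) = z(z − 87)/(2·87), giving z² − 87z − 87·94·93 ≤ 0 and hence z ≤ (1/2)[87 + √(7569 + 4·760554)] = (1/2)[87 + √3049785] ≈ (1/2)(87 + 1746.3634) = 916.6817.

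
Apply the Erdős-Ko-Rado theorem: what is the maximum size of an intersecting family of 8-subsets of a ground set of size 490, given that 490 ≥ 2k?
max |F| = C(489, 7) = 1270567101785652

The Erdős-Ko-Rado theorem states: for n ≥ 2k, an intersecting family of k-subsets of an n-element set has size at most C(n − 1, k − 1), with equality for 'star' families {A ⊆ [n] : |A| = k, i ∈ A} (fix an element i). For n = 490, k = 8: C(489, 7) = 1270567101785652.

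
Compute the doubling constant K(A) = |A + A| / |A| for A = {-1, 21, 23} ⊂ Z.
K = |A + A| / |A| = 6/3 = 2

Enumerate A + A = {a + b : a, b ∈ A}. With |A| = 3, there are |A|^2 = 9 ordered sum pairs; collecting distinct values, A + A = {-2, 20, 22, 42, 44, 46}, so |A + A| = 6. Thus K = 6/3 = 2. For comparison, the minimum possible |A + A| over all 3-element sets is 2·3 − 1 = 5 (so min K = 5/3), attained only by arithmetic progressions.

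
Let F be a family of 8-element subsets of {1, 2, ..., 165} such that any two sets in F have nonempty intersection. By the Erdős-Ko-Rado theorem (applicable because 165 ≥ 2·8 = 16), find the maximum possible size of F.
max |F| = C(164, 7) = 556052759712

Erdős-Ko-Rado (1961): when n ≥ 2k, max |F| = C(n−1, k−1). The bound is attained by the star {A : i ∈ A} for any fixed i ∈ [n]. Here C(165−1, 8−1) = C(164, 7) = 556052759712.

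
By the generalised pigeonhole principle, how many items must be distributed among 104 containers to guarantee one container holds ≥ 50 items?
n = (50 − 1)·104 + 1 = 5097

By the generalised pigeonhole principle, to guarantee some box contains ≥ r objects we need more than (r − 1) · k objects total. Threshold: n = (r − 1) · k + 1. With r = 50 and k = 104: n = 49 · 104 + 1 = 5096 + 1 = 5097. For n = 5096 = 49 · 104, we can put exactly 49 objects in every box, avoiding 50 in any single one — so 5097 is tight.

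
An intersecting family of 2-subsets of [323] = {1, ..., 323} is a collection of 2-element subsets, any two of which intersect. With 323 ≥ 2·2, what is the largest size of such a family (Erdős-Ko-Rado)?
max |F| = C(322, 1) = 322

The Erdős-Ko-Rado theorem states: for n ≥ 2k, an intersecting family of k-subsets of an n-element set has size at most C(n − 1, k − 1), with equality for 'star' families {A ⊆ [n] : |A| = k, i ∈ A} (fix an element i). For n = 323, k = 2: C(322, 1) = 322.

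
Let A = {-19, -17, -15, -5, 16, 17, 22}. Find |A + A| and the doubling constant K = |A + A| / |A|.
K = |A + A| / |A| = 27/7

Enumerate A + A = {a + b : a, b ∈ A}. With |A| = 7, there are |A|^2 = 49 ordered sum pairs; collecting distinct values, A + A = {-38, -36, -34, -32, -30, -24, -22, -20, -10, -3, -2, -1, 0, 1, 2, 3, 5, 7, 11, 12, 17, 32, 33, 34, 38, 39, 44}, so |A + A| = 27. Thus K = 27/7. For comparison, the minimum possible |A + A| over all 7-element sets is 2·7 − 1 = 13 (so min K = 13/7), attained only by arithmetic progressions.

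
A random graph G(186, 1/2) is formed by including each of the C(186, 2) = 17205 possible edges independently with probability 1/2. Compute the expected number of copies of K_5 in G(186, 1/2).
E[# K_5] = C(186, 5) · (1/2)^C(5, 2) = 1757291172 / 2^10 = 439322793/256 ≈ 1716104.660156

For each 5-subset S of vertices (there are C(186, 5) = 1757291172 such S), let X_S = 1 if S induces a K_5 (all C(5, 2) = 10 edges present). Then P(X_S = 1) = (1/2)^10 = 1/1024. By linearity of expectation, E[# K_5] = C(186, 5) · (1/2)^10 = 1757291172 / 1024 = 439322793/256 ≈ 1716104.660156.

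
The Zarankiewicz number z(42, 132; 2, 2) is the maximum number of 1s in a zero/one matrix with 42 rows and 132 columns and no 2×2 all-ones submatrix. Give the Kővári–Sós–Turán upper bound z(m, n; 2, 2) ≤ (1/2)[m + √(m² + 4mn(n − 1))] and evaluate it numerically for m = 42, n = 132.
z(42, 132; 2, 2) ≤ (1/2)[42 + √(42² + 4·42·132·131)] = (1/2)[42 + √2906820] = 873.4699

Kővári–Sós–Turán: let r_1, ..., r_42 be the row sums and z = Σ r_i the total number of 1s. Each pair of columns can share at most one row with both entries 1 (else a 2×2 all-ones block appears), so Σ_i C(r_i, 2) ≤ C(132, 2) = 8646. By convexity Σ_i C(r_i, 2) ≥ 42·C(z/42, 2) = z(z − 42)/(2·42), giving z² − 42z − 42·132·131 ≤ 0 and hence z ≤ (1/2)[42 + √(1764 + 4·726264)] = (1/2)[42 + √2906820] ≈ (1/2)(42 + 1704.9399) = 873.4699.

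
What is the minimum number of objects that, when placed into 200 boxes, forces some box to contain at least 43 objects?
n = (43 − 1)·200 + 1 = 8401

By the generalised pigeonhole principle, to guarantee some box contains ≥ r objects we need more than (r − 1) · k objects total. Threshold: n = (r − 1) · k + 1. With r = 43 and k = 200: n = 42 · 200 + 1 = 8400 + 1 = 8401. For n = 8400 = 42 · 200, we can put exactly 42 objects in every box, avoiding 43 in any single one — so 8401 is tight.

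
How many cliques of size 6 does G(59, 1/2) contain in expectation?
E[# K_6] = C(59, 6) · (1/2)^C(6, 2) = 45057474 / 2^15 = 22528737/16384 ≈ 1375.044983

For each 6-subset S of vertices (there are C(59, 6) = 45057474 such S), let X_S = 1 if S induces a K_6 (all C(6, 2) = 15 edges present). Then P(X_S = 1) = (1/2)^15 = 1/32768. By linearity of expectation, E[# K_6] = C(59, 6) · (1/2)^15 = 45057474 / 32768 = 22528737/16384 ≈ 1375.044983.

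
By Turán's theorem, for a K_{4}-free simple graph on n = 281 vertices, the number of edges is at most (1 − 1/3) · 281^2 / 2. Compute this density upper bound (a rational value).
Turán density bound = (2/3) · 281^2/2 = 78961/3 ≈ 26320.3333

Turán's theorem: ex(n, K_{r+1}) is achieved by the complete r-partite Turán graph T(n, r) with parts as balanced as possible, and is at most (1 − 1/r) · n^2/2. For r = 3, n = 281: the density bound is (2/3) · 78961/2 = 78961/3 ≈ 26320.3333. The integer-valued extremum is e(T(281, 3)) = 26320, which is strictly less than the density bound 78961/3 since 3 ∤ 281 (the parts of T(281, 3) cannot all be equal).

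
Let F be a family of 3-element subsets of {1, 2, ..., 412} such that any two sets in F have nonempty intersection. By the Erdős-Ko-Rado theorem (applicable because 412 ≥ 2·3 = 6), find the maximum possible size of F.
max |F| = C(411, 2) = 84255

Erdős-Ko-Rado (1961): when n ≥ 2k, max |F| = C(n−1, k−1). The bound is attained by the star {A : i ∈ A} for any fixed i ∈ [n]. Here C(412−1, 3−1) = C(411, 2) = 84255.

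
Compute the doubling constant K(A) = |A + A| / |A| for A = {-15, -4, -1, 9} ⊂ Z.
K = |A + A| / |A| = 10/4 = 5/2

Enumerate A + A = {a + b : a, b ∈ A}. With |A| = 4, there are |A|^2 = 16 ordered sum pairs; collecting distinct values, A + A = {-30, -19, -16, -8, -6, -5, -2, 5, 8, 18}, so |A + A| = 10. Thus K = 10/4 = 5/2. For comparison, the minimum possible |A + A| over all 4-element sets is 2·4 − 1 = 7 (so min K = 7/4), attained only by arithmetic progressions.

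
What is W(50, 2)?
W(50, 2) = 50 + 1 = 51

A 2-term AP is any pair of integers, so a monochromatic 2-AP exists iff some colour is used at least twice. With 50 colours, the colouring i ↦ i on {1, ..., 50} uses each colour once, avoiding any monochromatic pair, so W(50, 2) > 50. For {1, ..., 51}, pigeonhole forces two integers of the same colour, which form a monochromatic 2-AP. Hence W(50, 2) = 51.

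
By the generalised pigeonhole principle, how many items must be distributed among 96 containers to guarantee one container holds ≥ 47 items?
n = (47 − 1)·96 + 1 = 4417

By the generalised pigeonhole principle, to guarantee some box contains ≥ r objects we need more than (r − 1) · k objects total. Threshold: n = (r − 1) · k + 1. With r = 47 and k = 96: n = 46 · 96 + 1 = 4416 + 1 = 4417. For n = 4416 = 46 · 96, we can put exactly 46 objects in every box, avoiding 47 in any single one — so 4417 is tight.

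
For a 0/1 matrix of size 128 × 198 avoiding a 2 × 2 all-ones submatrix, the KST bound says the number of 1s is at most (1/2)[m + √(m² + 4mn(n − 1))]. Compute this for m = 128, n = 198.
z(128, 198; 2, 2) ≤ (1/2)[128 + √(128² + 4·128·198·197)] = (1/2)[128 + √19987456] = 2299.3666

Kővári–Sós–Turán: let r_1, ..., r_128 be the row sums and z = Σ r_i the total number of 1s. Each pair of columns can share at most one row with both entries 1 (else a 2×2 all-ones block appears), so Σ_i C(r_i, 2) ≤ C(198, 2) = 19503. By convexity Σ_i C(r_i, 2) ≥ 128·C(z/128, 2) = z(z − 128)/(2·128), giving z² − 128z − 128·198·197 ≤ 0 and hence z ≤ (1/2)[128 + √(16384 + 4·4992768)] = (1/2)[128 + √19987456] ≈ (1/2)(128 + 4470.7333) = 2299.3666.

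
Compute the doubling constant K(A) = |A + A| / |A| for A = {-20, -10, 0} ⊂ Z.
K = |A + A| / |A| = 5/3

Enumerate A + A = {a + b : a, b ∈ A}. With |A| = 3, there are |A|^2 = 9 ordered sum pairs; collecting distinct values, A + A = {-40, -30, -20, -10, 0}, so |A + A| = 5. Thus K = 5/3. Here |A + A| = 2|A| − 1 = 5, the minimum possible — so K = 5/3 is minimal, which holds iff A is an arithmetic progression.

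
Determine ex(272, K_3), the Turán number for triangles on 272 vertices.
ex(272, K_3) = ⌊272^2/4⌋ = 18496

Mantel (1907): a triangle-free graph on n vertices has at most ⌊n^2/4⌋ edges, with equality for the complete bipartite graph K_{⌊n/2⌋, ⌈n/2⌉}. For n = 272: ⌊272^2/4⌋ = ⌊73984/4⌋ = 18496. The extremal graph is K_{136, 136}, which has 136·136 = 18496 edges.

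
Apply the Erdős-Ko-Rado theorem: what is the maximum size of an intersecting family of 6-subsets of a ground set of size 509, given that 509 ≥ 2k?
max |F| = C(508, 5) = 276415795656

The Erdős-Ko-Rado theorem states: for n ≥ 2k, an intersecting family of k-subsets of an n-element set has size at most C(n − 1, k − 1), with equality for 'star' families {A ⊆ [n] : |A| = k, i ∈ A} (fix an element i). For n = 509, k = 6: C(508, 5) = 276415795656.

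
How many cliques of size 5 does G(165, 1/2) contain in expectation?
E[# K_5] = C(165, 5) · (1/2)^C(5, 2) = 958683033 / 2^10 ≈ 936213.899414

For each 5-subset S of vertices (there are C(165, 5) = 958683033 such S), let X_S = 1 if S induces a K_5 (all C(5, 2) = 10 edges present). Then P(X_S = 1) = (1/2)^10 = 1/1024. By linearity of expectation, E[# K_5] = C(165, 5) · (1/2)^10 = 958683033 / 1024 ≈ 936213.899414.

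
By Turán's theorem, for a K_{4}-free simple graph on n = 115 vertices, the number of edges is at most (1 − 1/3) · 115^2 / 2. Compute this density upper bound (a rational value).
Turán density bound = (2/3) · 115^2/2 = 13225/3 ≈ 4408.3333

Turán's theorem: ex(n, K_{r+1}) is achieved by the complete r-partite Turán graph T(n, r) with parts as balanced as possible, and is at most (1 − 1/r) · n^2/2. For r = 3, n = 115: the density bound is (2/3) · 13225/2 = 13225/3 ≈ 4408.3333. The integer-valued extremum is e(T(115, 3)) = 4408, which is strictly less than the density bound 13225/3 since 3 ∤ 115 (the parts of T(115, 3) cannot all be equal).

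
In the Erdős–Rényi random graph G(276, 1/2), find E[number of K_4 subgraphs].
E[# K_4] = C(276, 4) · (1/2)^C(4, 2) = 236561325 / 2^6 = 3696270.703125

For each 4-subset S of vertices (there are C(276, 4) = 236561325 such S), let X_S = 1 if S induces a K_4 (all C(4, 2) = 6 edges present). Then P(X_S = 1) = (1/2)^6 = 1/64. By linearity of expectation, E[# K_4] = C(276, 4) · (1/2)^6 = 236561325 / 64 = 3696270.703125.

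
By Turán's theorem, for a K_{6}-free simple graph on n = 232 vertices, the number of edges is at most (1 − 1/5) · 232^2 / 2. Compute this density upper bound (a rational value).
Turán density bound = (4/5) · 232^2/2 = 107648/5 ≈ 21529.6

Turán's theorem: ex(n, K_{r+1}) is achieved by the complete r-partite Turán graph T(n, r) with parts as balanced as possible, and is at most (1 − 1/r) · n^2/2. For r = 5, n = 232: the density bound is (4/5) · 53824/2 = 107648/5 ≈ 21529.6. The integer-valued extremum is e(T(232, 5)) = 21529, which is strictly less than the density bound 107648/5 since 5 ∤ 232 (the parts of T(232, 5) cannot all be equal).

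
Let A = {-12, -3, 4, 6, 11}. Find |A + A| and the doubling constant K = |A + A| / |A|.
K = |A + A| / |A| = 13/5

Enumerate A + A = {a + b : a, b ∈ A}. With |A| = 5, there are |A|^2 = 25 ordered sum pairs; collecting distinct values, A + A = {-24, -15, -8, -6, -1, 1, 3, 8, 10, 12, 15, 17, 22}, so |A + A| = 13. Thus K = 13/5. For comparison, the minimum possible |A + A| over all 5-element sets is 2·5 − 1 = 9 (so min K = 9/5), attained only by arithmetic progressions.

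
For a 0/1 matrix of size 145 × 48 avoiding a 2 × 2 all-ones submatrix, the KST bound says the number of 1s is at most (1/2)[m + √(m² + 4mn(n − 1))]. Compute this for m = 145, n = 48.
z(145, 48; 2, 2) ≤ (1/2)[145 + √(145² + 4·145·48·47)] = (1/2)[145 + √1329505] = 649.0208

Kővári–Sós–Turán: let r_1, ..., r_145 be the row sums and z = Σ r_i the total number of 1s. Each pair of columns can share at most one row with both entries 1 (else a 2×2 all-ones block appears), so Σ_i C(r_i, 2) ≤ C(48, 2) = 1128. By convexity Σ_i C(r_i, 2) ≥ 145·C(z/145, 2) = z(z − 145)/(2·145), giving z² − 145z − 145·48·47 ≤ 0 and hence z ≤ (1/2)[145 + √(21025 + 4·327120)] = (1/2)[145 + √1329505] ≈ (1/2)(145 + 1153.0416) = 649.0208.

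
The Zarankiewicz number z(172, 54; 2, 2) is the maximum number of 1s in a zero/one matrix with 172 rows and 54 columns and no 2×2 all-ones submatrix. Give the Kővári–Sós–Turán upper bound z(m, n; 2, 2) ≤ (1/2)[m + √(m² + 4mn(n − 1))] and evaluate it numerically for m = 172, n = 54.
z(172, 54; 2, 2) ≤ (1/2)[172 + √(172² + 4·172·54·53)] = (1/2)[172 + √1998640] = 792.8663

Kővári–Sós–Turán: let r_1, ..., r_172 be the row sums and z = Σ r_i the total number of 1s. Each pair of columns can share at most one row with both entries 1 (else a 2×2 all-ones block appears), so Σ_i C(r_i, 2) ≤ C(54, 2) = 1431. By convexity Σ_i C(r_i, 2) ≥ 172·C(z/172, 2) = z(z − 172)/(2·172), giving z² − 172z − 172·54·53 ≤ 0 and hence z ≤ (1/2)[172 + √(29584 + 4·492264)] = (1/2)[172 + √1998640] ≈ (1/2)(172 + 1413.7326) = 792.8663.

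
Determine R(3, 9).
R(3, 9) = 36

Lower bound: an explicit 2-colouring of K_{35} (typically a Paley-type or other structured construction) avoids a red K_3 and a blue K_9, showing R(3, 9) > 35.
Upper bound: the simple Erdős–Szekeres recurrence only gives R(3, 9) ≤ 37; the tight bound R(3, 9) ≤ 36 requires a sharper case analysis (or computer search) of 2-colourings of K_{36}.
Hence R(3, 9) = 36.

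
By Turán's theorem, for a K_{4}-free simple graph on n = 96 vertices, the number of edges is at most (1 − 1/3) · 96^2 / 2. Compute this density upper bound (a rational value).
Turán density bound = (2/3) · 96^2/2 = 3072

Turán's theorem: ex(n, K_{r+1}) is achieved by the complete r-partite Turán graph T(n, r) with parts as balanced as possible, and is at most (1 − 1/r) · n^2/2. For r = 3, n = 96: the density bound is (2/3) · 9216/2 = 3072. Since 3 ∣ 96, the Turán graph T(96, 3) has parts of equal size 32, and its edge count e(T(96, 3)) = 3072 attains the density bound exactly.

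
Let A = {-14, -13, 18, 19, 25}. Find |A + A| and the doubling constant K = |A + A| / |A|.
K = |A + A| / |A| = 14/5

Enumerate A + A = {a + b : a, b ∈ A}. With |A| = 5, there are |A|^2 = 25 ordered sum pairs; collecting distinct values, A + A = {-28, -27, -26, 4, 5, 6, 11, 12, 36, 37, 38, 43, 44, 50}, so |A + A| = 14. Thus K = 14/5. For comparison, the minimum possible |A + A| over all 5-element sets is 2·5 − 1 = 9 (so min K = 9/5), attained only by arithmetic progressions.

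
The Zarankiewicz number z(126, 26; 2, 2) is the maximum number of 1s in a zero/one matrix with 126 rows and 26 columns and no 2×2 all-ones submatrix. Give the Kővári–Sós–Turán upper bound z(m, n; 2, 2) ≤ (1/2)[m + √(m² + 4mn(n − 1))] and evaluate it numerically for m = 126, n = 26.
z(126, 26; 2, 2) ≤ (1/2)[126 + √(126² + 4·126·26·25)] = (1/2)[126 + √343476] = 356.0341

Kővári–Sós–Turán: let r_1, ..., r_126 be the row sums and z = Σ r_i the total number of 1s. Each pair of columns can share at most one row with both entries 1 (else a 2×2 all-ones block appears), so Σ_i C(r_i, 2) ≤ C(26, 2) = 325. By convexity Σ_i C(r_i, 2) ≥ 126·C(z/126, 2) = z(z − 126)/(2·126), giving z² − 126z − 126·26·25 ≤ 0 and hence z ≤ (1/2)[126 + √(15876 + 4·81900)] = (1/2)[126 + √343476] ≈ (1/2)(126 + 586.0683) = 356.0341.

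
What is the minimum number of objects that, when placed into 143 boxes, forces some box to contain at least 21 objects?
n = (21 − 1)·143 + 1 = 2861

By the generalised pigeonhole principle, to guarantee some box contains ≥ r objects we need more than (r − 1) · k objects total. Threshold: n = (r − 1) · k + 1. With r = 21 and k = 143: n = 20 · 143 + 1 = 2860 + 1 = 2861. For n = 2860 = 20 · 143, we can put exactly 20 objects in every box, avoiding 21 in any single one — so 2861 is tight.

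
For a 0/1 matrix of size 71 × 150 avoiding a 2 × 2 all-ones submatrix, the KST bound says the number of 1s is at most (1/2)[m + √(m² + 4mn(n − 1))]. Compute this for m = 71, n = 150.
z(71, 150; 2, 2) ≤ (1/2)[71 + √(71² + 4·71·150·149)] = (1/2)[71 + √6352441] = 1295.7025

Kővári–Sós–Turán: let r_1, ..., r_71 be the row sums and z = Σ r_i the total number of 1s. Each pair of columns can share at most one row with both entries 1 (else a 2×2 all-ones block appears), so Σ_i C(r_i, 2) ≤ C(150, 2) = 11175. By convexity Σ_i C(r_i, 2) ≥ 71·C(z/71, 2) = z(z − 71)/(2·71), giving z² − 71z − 71·150·149 ≤ 0 and hence z ≤ (1/2)[71 + √(5041 + 4·1586850)] = (1/2)[71 + √6352441] ≈ (1/2)(71 + 2520.4049) = 1295.7025.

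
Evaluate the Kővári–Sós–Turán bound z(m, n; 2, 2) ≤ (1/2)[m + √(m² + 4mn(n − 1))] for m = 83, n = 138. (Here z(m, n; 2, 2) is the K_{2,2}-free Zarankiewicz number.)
z(83, 138; 2, 2) ≤ (1/2)[83 + √(83² + 4·83·138·137)] = (1/2)[83 + √6283681] = 1294.8636

Kővári–Sós–Turán: let r_1, ..., r_83 be the row sums and z = Σ r_i the total number of 1s. Each pair of columns can share at most one row with both entries 1 (else a 2×2 all-ones block appears), so Σ_i C(r_i, 2) ≤ C(138, 2) = 9453. By convexity Σ_i C(r_i, 2) ≥ 83·C(z/83, 2) = z(z − 83)/(2·83), giving z² − 83z − 83·138·137 ≤ 0 and hence z ≤ (1/2)[83 + √(6889 + 4·1569198)] = (1/2)[83 + √6283681] ≈ (1/2)(83 + 2506.7271) = 1294.8636.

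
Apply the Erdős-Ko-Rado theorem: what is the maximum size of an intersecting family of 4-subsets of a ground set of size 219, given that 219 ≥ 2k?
max |F| = C(218, 3) = 1703016

Erdős-Ko-Rado (1961): when n ≥ 2k, max |F| = C(n−1, k−1). The bound is attained by the star {A : i ∈ A} for any fixed i ∈ [n]. Here C(219−1, 4−1) = C(218, 3) = 1703016.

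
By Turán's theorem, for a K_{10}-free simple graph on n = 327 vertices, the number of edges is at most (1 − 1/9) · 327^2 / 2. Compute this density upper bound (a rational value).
Turán density bound = (8/9) · 327^2/2 = 47524

Turán's theorem: ex(n, K_{r+1}) is achieved by the complete r-partite Turán graph T(n, r) with parts as balanced as possible, and is at most (1 − 1/r) · n^2/2. For r = 9, n = 327: the density bound is (8/9) · 106929/2 = 47524. The integer-valued extremum is e(T(327, 9)) = 47523, which is strictly less than the density bound 47524 since 9 ∤ 327 (the parts of T(327, 9) cannot all be equal).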